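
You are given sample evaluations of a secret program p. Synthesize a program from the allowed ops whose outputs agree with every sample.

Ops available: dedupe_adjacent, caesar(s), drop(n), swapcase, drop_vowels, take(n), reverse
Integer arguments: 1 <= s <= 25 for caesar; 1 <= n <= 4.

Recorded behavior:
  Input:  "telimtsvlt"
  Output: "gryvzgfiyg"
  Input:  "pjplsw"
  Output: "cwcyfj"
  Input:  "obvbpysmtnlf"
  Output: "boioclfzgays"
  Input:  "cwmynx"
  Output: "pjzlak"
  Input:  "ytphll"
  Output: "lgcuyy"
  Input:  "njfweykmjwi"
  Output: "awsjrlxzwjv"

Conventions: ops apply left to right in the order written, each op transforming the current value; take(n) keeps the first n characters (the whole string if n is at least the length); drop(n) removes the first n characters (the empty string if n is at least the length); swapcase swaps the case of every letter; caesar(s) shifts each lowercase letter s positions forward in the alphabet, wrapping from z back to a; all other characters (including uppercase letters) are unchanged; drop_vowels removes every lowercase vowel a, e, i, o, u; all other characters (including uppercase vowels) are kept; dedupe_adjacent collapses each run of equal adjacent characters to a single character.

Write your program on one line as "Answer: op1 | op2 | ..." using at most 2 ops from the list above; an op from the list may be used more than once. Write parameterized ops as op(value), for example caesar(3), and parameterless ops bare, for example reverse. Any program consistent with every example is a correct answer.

caesar(10) | caesar(3)

Check, running the answer program on each example:
  "telimtsvlt" -> "dovswdcfvd" -> "gryvzgfiyg"
  "pjplsw" -> "ztzvcg" -> "cwcyfj"
  "obvbpysmtnlf" -> "ylflzicwdxvp" -> "boioclfzgays"
  "cwmynx" -> "mgwixh" -> "pjzlak"
  "ytphll" -> "idzrvv" -> "lgcuyy"
  "njfweykmjwi" -> "xtpgoiuwtgs" -> "awsjrlxzwjv"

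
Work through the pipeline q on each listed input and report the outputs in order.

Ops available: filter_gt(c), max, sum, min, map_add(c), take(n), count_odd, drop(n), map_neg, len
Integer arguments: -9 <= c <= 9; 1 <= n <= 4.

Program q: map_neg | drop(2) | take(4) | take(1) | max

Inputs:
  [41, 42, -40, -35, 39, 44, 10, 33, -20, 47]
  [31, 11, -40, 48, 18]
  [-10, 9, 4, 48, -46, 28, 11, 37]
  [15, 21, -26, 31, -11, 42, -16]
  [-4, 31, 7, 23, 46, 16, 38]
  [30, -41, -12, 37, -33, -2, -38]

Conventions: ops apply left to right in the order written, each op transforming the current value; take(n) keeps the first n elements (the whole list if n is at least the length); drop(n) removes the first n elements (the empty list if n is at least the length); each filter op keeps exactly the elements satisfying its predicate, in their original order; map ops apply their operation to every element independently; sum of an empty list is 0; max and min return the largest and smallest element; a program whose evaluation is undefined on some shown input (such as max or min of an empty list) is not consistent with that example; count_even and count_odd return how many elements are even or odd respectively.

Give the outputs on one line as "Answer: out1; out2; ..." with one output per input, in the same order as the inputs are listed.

40; 40; -4; 26; -7; 12

Execution, op by op:
  [41, 42, -40, -35, 39, 44, 10, 33, -20, 47] -> [-41, -42, 40, 35, -39, -44, -10, -33, 20, -47] -> [40, 35, -39, -44, -10, -33, 20, -47] -> [40, 35, -39, -44] -> [40] -> 40
  [31, 11, -40, 48, 18] -> [-31, -11, 40, -48, -18] -> [40, -48, -18] -> [40, -48, -18] -> [40] -> 40
  [-10, 9, 4, 48, -46, 28, 11, 37] -> [10, -9, -4, -48, 46, -28, -11, -37] -> [-4, -48, 46, -28, -11, -37] -> [-4, -48, 46, -28] -> [-4] -> -4
  [15, 21, -26, 31, -11, 42, -16] -> [-15, -21, 26, -31, 11, -42, 16] -> [26, -31, 11, -42, 16] -> [26, -31, 11, -42] -> [26] -> 26
  [-4, 31, 7, 23, 46, 16, 38] -> [4, -31, -7, -23, -46, -16, -38] -> [-7, -23, -46, -16, -38] -> [-7, -23, -46, -16] -> [-7] -> -7
  [30, -41, -12, 37, -33, -2, -38] -> [-30, 41, 12, -37, 33, 2, 38] -> [12, -37, 33, 2, 38] -> [12, -37, 33, 2] -> [12] -> 12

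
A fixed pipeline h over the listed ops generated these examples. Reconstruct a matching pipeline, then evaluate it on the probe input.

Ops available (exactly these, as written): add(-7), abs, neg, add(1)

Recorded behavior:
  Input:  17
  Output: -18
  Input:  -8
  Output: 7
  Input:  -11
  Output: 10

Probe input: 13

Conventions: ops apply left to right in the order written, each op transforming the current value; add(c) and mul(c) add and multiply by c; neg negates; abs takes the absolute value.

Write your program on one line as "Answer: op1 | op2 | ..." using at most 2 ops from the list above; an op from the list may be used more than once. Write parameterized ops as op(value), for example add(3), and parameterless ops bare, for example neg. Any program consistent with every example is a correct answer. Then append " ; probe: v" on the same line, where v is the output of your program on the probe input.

add(1) | neg ; probe: -14

Check, running the answer program on each example:
  17 -> 18 -> -18
  -8 -> -7 -> 7
  -11 -> -10 -> 10
  probe: 13 -> 14 -> -14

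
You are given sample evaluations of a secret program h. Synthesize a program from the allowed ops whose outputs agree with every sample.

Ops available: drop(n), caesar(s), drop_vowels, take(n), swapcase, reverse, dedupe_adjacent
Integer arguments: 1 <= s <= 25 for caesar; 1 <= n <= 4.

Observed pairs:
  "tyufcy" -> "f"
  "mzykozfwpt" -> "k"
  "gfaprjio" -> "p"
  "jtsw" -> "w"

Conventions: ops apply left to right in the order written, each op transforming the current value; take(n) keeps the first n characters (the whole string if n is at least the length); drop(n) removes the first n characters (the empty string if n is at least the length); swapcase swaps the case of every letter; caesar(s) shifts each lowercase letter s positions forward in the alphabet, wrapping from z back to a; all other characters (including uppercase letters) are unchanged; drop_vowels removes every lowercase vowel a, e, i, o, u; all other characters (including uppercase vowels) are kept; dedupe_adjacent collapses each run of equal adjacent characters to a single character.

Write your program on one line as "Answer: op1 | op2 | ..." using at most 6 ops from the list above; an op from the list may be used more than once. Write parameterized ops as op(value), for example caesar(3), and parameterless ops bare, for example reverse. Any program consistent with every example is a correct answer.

take(4) | swapcase | reverse | swapcase | take(1)

Check, running the answer program on each example:
  "tyufcy" -> "tyuf" -> "TYUF" -> "FUYT" -> "fuyt" -> "f"
  "mzykozfwpt" -> "mzyk" -> "MZYK" -> "KYZM" -> "kyzm" -> "k"
  "gfaprjio" -> "gfap" -> "GFAP" -> "PAFG" -> "pafg" -> "p"
  "jtsw" -> "jtsw" -> "JTSW" -> "WSTJ" -> "wstj" -> "w"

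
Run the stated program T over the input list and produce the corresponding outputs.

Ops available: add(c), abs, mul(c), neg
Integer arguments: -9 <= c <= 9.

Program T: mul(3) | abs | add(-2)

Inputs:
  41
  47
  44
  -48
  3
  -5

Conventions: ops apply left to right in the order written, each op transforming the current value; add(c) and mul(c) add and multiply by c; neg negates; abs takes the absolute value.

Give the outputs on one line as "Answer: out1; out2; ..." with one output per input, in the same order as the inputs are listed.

Execution, op by op:
  41 -> 123 -> 123 -> 121
  47 -> 141 -> 141 -> 139
  44 -> 132 -> 132 -> 130
  -48 -> -144 -> 144 -> 142
  3 -> 9 -> 9 -> 7
  -5 -> -15 -> 15 -> 13

121; 139; 130; 142; 7; 13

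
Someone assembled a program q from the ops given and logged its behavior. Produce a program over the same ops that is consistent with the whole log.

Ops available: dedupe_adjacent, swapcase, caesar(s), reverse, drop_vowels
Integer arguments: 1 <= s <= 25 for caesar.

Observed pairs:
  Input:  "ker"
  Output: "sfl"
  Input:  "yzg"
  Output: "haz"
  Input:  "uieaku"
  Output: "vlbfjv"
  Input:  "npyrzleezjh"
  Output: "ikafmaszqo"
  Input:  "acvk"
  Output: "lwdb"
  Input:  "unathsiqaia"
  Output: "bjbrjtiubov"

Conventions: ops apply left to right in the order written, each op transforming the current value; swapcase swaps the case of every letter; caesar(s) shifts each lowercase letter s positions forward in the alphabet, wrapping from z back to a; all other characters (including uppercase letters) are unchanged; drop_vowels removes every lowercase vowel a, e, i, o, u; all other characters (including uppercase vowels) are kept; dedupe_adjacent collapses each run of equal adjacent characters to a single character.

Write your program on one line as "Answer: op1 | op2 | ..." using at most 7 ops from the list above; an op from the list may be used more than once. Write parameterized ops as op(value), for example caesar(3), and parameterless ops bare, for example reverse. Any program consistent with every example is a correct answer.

caesar(14) | caesar(3) | caesar(6) | reverse | caesar(4) | dedupe_adjacent

Check, running the answer program on each example:
  "ker" -> "ysf" -> "bvi" -> "hbo" -> "obh" -> "sfl" -> "sfl"
  "yzg" -> "mnu" -> "pqx" -> "vwd" -> "dwv" -> "haz" -> "haz"
  "uieaku" -> "iwsoyi" -> "lzvrbl" -> "rfbxhr" -> "rhxbfr" -> "vlbfjv" -> "vlbfjv"
  "npyrzleezjh" -> "bdmfnzssnxv" -> "egpiqcvvqay" -> "kmvowibbwge" -> "egwbbiwovmk" -> "ikaffmaszqo" -> "ikafmaszqo"
  "acvk" -> "oqjy" -> "rtmb" -> "xzsh" -> "hszx" -> "lwdb" -> "lwdb"
  "unathsiqaia" -> "ibohvgweowo" -> "lerkyjzhrzr" -> "rkxqepfnxfx" -> "xfxnfpeqxkr" -> "bjbrjtiubov" -> "bjbrjtiubov"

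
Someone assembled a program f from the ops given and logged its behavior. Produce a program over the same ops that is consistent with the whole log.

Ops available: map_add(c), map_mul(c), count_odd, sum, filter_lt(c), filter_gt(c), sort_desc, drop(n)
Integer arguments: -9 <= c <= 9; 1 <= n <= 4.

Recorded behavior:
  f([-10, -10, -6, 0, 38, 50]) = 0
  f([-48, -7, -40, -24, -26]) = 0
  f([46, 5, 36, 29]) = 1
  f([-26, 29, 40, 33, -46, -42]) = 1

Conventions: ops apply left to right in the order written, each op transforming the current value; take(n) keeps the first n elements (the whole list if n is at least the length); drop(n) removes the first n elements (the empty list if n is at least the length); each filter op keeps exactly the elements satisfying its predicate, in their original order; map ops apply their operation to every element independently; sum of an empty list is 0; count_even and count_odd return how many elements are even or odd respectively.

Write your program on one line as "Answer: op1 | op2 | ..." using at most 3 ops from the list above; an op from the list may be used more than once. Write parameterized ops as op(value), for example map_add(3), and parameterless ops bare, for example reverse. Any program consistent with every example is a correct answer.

drop(3) | count_odd

Check, running the answer program on each example:
  [-10, -10, -6, 0, 38, 50] -> [0, 38, 50] -> 0
  [-48, -7, -40, -24, -26] -> [-24, -26] -> 0
  [46, 5, 36, 29] -> [29] -> 1
  [-26, 29, 40, 33, -46, -42] -> [33, -46, -42] -> 1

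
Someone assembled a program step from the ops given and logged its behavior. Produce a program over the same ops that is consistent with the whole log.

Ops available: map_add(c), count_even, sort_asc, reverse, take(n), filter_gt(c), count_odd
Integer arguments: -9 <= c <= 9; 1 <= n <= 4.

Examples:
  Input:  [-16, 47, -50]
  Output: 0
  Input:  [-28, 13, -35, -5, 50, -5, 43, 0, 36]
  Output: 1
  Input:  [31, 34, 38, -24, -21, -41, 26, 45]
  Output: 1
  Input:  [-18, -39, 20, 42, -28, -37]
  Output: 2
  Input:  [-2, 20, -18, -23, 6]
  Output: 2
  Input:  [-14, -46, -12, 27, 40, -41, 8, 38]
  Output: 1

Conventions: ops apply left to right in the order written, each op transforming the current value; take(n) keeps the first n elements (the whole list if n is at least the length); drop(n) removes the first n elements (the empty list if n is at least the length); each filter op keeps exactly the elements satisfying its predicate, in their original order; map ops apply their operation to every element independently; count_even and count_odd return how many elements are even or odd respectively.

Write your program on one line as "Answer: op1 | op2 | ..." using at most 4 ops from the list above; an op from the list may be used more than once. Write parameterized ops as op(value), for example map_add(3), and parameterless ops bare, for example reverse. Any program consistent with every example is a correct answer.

filter_gt(-5) | take(2) | count_even

Check, running the answer program on each example:
  [-16, 47, -50] -> [47] -> [47] -> 0
  [-28, 13, -35, -5, 50, -5, 43, 0, 36] -> [13, 50, 43, 0, 36] -> [13, 50] -> 1
  [31, 34, 38, -24, -21, -41, 26, 45] -> [31, 34, 38, 26, 45] -> [31, 34] -> 1
  [-18, -39, 20, 42, -28, -37] -> [20, 42] -> [20, 42] -> 2
  [-2, 20, -18, -23, 6] -> [-2, 20, 6] -> [-2, 20] -> 2
  [-14, -46, -12, 27, 40, -41, 8, 38] -> [27, 40, 8, 38] -> [27, 40] -> 1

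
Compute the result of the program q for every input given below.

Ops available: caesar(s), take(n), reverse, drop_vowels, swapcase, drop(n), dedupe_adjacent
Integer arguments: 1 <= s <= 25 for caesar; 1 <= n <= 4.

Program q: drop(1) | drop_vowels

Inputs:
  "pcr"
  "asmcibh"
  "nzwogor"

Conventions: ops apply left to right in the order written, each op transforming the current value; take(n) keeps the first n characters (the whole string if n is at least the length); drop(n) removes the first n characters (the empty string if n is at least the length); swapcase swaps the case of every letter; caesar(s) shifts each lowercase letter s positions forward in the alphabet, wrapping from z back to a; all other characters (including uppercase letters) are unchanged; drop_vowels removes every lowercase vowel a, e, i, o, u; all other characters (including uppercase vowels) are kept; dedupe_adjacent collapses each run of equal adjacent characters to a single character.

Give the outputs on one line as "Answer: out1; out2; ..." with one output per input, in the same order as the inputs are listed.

"cr"; "smcbh"; "zwgr"

Execution, op by op:
  "pcr" -> "cr" -> "cr"
  "asmcibh" -> "smcibh" -> "smcbh"
  "nzwogor" -> "zwogor" -> "zwgr"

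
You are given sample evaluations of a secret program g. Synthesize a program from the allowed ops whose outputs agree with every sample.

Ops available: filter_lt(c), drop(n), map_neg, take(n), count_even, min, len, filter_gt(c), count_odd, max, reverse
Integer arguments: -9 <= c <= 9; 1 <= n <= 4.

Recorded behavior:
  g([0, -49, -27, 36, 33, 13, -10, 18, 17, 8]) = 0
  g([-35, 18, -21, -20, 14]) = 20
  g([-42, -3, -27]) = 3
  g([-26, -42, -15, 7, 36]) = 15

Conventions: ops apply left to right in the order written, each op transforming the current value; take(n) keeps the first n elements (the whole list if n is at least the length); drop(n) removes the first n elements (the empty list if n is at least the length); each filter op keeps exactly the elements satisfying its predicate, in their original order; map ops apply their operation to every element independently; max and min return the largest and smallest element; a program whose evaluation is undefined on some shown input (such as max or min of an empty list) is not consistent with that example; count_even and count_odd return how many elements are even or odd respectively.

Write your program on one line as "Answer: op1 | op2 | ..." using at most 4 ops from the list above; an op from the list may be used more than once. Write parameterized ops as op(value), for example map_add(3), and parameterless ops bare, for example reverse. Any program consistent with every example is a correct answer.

filter_lt(7) | map_neg | reverse | min

Check, running the answer program on each example:
  [0, -49, -27, 36, 33, 13, -10, 18, 17, 8] -> [0, -49, -27, -10] -> [0, 49, 27, 10] -> [10, 27, 49, 0] -> 0
  [-35, 18, -21, -20, 14] -> [-35, -21, -20] -> [35, 21, 20] -> [20, 21, 35] -> 20
  [-42, -3, -27] -> [-42, -3, -27] -> [42, 3, 27] -> [27, 3, 42] -> 3
  [-26, -42, -15, 7, 36] -> [-26, -42, -15] -> [26, 42, 15] -> [15, 42, 26] -> 15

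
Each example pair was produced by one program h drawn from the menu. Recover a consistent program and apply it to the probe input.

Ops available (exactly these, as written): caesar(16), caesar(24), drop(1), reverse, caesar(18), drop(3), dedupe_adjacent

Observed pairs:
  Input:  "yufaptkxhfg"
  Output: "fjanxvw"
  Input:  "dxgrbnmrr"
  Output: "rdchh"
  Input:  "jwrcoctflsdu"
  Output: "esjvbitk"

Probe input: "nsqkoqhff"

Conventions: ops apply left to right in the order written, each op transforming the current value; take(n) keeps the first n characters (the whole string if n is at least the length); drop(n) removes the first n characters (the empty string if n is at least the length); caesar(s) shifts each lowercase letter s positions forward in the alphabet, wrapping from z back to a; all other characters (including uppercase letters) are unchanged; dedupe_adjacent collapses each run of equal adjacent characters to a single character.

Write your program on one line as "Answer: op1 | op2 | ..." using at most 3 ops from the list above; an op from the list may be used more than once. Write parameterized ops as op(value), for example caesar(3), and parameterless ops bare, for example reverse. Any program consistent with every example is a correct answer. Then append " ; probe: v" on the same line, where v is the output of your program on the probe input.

drop(3) | caesar(16) | drop(1) ; probe: "egxvv"

Check, running the answer program on each example:
  "yufaptkxhfg" -> "aptkxhfg" -> "qfjanxvw" -> "fjanxvw"
  "dxgrbnmrr" -> "rbnmrr" -> "hrdchh" -> "rdchh"
  "jwrcoctflsdu" -> "coctflsdu" -> "sesjvbitk" -> "esjvbitk"
  probe: "nsqkoqhff" -> "koqhff" -> "aegxvv" -> "egxvv"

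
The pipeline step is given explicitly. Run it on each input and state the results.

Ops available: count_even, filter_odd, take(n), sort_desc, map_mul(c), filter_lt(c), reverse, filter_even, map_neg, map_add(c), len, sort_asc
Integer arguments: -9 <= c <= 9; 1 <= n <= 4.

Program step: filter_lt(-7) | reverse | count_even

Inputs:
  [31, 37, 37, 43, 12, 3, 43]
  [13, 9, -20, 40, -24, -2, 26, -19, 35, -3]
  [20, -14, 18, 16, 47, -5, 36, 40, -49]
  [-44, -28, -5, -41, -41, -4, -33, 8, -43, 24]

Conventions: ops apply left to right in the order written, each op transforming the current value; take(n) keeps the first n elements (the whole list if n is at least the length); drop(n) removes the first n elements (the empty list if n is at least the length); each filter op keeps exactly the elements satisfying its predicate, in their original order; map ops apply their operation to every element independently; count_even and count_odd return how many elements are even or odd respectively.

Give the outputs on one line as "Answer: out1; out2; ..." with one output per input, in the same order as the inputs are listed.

0; 2; 1; 2

Execution, op by op:
  [31, 37, 37, 43, 12, 3, 43] -> [] -> [] -> 0
  [13, 9, -20, 40, -24, -2, 26, -19, 35, -3] -> [-20, -24, -19] -> [-19, -24, -20] -> 2
  [20, -14, 18, 16, 47, -5, 36, 40, -49] -> [-14, -49] -> [-49, -14] -> 1
  [-44, -28, -5, -41, -41, -4, -33, 8, -43, 24] -> [-44, -28, -41, -41, -33, -43] -> [-43, -33, -41, -41, -28, -44] -> 2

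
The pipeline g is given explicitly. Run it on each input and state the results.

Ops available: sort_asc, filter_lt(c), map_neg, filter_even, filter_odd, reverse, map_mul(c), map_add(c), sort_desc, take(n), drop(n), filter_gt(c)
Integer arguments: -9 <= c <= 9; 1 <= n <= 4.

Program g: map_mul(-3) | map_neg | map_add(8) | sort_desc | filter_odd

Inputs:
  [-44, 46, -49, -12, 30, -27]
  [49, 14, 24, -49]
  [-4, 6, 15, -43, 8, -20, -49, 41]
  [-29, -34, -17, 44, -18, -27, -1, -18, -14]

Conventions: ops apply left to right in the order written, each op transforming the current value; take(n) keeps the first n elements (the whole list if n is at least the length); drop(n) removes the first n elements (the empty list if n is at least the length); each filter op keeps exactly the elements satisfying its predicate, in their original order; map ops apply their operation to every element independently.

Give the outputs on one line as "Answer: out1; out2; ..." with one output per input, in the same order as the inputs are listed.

[-73, -139]; [155, -139]; [131, 53, -121, -139]; [5, -43, -73, -79]

Execution, op by op:
  [-44, 46, -49, -12, 30, -27] -> [132, -138, 147, 36, -90, 81] -> [-132, 138, -147, -36, 90, -81] -> [-124, 146, -139, -28, 98, -73] -> [146, 98, -28, -73, -124, -139] -> [-73, -139]
  [49, 14, 24, -49] -> [-147, -42, -72, 147] -> [147, 42, 72, -147] -> [155, 50, 80, -139] -> [155, 80, 50, -139] -> [155, -139]
  [-4, 6, 15, -43, 8, -20, -49, 41] -> [12, -18, -45, 129, -24, 60, 147, -123] -> [-12, 18, 45, -129, 24, -60, -147, 123] -> [-4, 26, 53, -121, 32, -52, -139, 131] -> [131, 53, 32, 26, -4, -52, -121, -139] -> [131, 53, -121, -139]
  [-29, -34, -17, 44, -18, -27, -1, -18, -14] -> [87, 102, 51, -132, 54, 81, 3, 54, 42] -> [-87, -102, -51, 132, -54, -81, -3, -54, -42] -> [-79, -94, -43, 140, -46, -73, 5, -46, -34] -> [140, 5, -34, -43, -46, -46, -73, -79, -94] -> [5, -43, -73, -79]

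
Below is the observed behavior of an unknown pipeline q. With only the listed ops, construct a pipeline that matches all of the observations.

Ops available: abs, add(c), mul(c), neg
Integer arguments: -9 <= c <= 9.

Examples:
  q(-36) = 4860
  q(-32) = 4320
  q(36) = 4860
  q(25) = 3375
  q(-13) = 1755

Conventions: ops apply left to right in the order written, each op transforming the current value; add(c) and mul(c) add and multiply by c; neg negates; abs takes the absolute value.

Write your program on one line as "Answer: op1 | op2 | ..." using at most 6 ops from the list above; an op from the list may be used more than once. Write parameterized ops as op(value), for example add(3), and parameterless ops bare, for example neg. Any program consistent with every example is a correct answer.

abs | neg | mul(-3) | mul(5) | mul(-9) | neg

Check, running the answer program on each example:
  -36 -> 36 -> -36 -> 108 -> 540 -> -4860 -> 4860
  -32 -> 32 -> -32 -> 96 -> 480 -> -4320 -> 4320
  36 -> 36 -> -36 -> 108 -> 540 -> -4860 -> 4860
  25 -> 25 -> -25 -> 75 -> 375 -> -3375 -> 3375
  -13 -> 13 -> -13 -> 39 -> 195 -> -1755 -> 1755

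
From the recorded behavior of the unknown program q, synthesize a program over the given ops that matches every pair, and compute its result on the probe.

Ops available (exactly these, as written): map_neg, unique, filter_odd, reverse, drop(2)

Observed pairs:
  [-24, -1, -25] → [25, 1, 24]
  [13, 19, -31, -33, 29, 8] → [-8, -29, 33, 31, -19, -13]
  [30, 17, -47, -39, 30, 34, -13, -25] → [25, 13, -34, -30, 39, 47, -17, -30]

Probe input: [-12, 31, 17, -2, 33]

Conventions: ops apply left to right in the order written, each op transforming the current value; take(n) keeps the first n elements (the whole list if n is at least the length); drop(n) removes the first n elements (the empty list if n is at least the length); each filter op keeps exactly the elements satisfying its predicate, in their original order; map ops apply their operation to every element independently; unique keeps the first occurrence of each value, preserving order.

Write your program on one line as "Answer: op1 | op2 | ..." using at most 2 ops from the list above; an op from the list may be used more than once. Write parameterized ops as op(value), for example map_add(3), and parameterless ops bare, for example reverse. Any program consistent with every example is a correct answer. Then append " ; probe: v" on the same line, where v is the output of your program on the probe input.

reverse | map_neg ; probe: [-33, 2, -17, -31, 12]

Check, running the answer program on each example:
  [-24, -1, -25] -> [-25, -1, -24] -> [25, 1, 24]
  [13, 19, -31, -33, 29, 8] -> [8, 29, -33, -31, 19, 13] -> [-8, -29, 33, 31, -19, -13]
  [30, 17, -47, -39, 30, 34, -13, -25] -> [-25, -13, 34, 30, -39, -47, 17, 30] -> [25, 13, -34, -30, 39, 47, -17, -30]
  probe: [-12, 31, 17, -2, 33] -> [33, -2, 17, 31, -12] -> [-33, 2, -17, -31, 12]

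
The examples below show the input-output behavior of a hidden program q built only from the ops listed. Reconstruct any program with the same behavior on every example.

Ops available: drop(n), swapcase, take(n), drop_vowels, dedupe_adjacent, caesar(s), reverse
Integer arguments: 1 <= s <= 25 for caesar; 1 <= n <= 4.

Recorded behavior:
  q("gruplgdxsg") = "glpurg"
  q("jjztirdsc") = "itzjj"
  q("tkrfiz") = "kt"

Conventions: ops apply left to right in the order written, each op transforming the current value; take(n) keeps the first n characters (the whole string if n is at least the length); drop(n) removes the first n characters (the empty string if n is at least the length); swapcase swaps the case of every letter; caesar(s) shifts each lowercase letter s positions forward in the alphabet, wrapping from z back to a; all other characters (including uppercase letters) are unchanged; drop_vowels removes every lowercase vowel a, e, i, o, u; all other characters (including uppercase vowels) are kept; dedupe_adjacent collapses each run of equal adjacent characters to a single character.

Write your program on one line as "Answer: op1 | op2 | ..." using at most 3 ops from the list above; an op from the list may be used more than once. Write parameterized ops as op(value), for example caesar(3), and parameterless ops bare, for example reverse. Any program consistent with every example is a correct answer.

reverse | drop(4)

Check, running the answer program on each example:
  "gruplgdxsg" -> "gsxdglpurg" -> "glpurg"
  "jjztirdsc" -> "csdritzjj" -> "itzjj"
  "tkrfiz" -> "zifrkt" -> "kt"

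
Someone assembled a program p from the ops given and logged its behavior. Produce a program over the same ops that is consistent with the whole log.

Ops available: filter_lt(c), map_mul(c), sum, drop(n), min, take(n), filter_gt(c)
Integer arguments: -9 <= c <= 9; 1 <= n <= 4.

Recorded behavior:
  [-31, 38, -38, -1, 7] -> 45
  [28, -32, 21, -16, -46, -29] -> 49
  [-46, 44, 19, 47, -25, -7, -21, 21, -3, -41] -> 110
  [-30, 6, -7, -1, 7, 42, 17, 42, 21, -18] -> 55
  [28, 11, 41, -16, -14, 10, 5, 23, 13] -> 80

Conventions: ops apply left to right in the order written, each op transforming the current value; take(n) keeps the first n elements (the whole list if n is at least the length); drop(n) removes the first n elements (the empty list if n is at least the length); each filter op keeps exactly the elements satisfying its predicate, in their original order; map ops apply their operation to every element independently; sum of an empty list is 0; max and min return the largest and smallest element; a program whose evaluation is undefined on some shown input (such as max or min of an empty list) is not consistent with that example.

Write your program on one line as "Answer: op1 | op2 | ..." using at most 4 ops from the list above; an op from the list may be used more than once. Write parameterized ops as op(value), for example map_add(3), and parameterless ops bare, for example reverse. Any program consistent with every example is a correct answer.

filter_gt(0) | take(3) | sum

Check, running the answer program on each example:
  [-31, 38, -38, -1, 7] -> [38, 7] -> [38, 7] -> 45
  [28, -32, 21, -16, -46, -29] -> [28, 21] -> [28, 21] -> 49
  [-46, 44, 19, 47, -25, -7, -21, 21, -3, -41] -> [44, 19, 47, 21] -> [44, 19, 47] -> 110
  [-30, 6, -7, -1, 7, 42, 17, 42, 21, -18] -> [6, 7, 42, 17, 42, 21] -> [6, 7, 42] -> 55
  [28, 11, 41, -16, -14, 10, 5, 23, 13] -> [28, 11, 41, 10, 5, 23, 13] -> [28, 11, 41] -> 80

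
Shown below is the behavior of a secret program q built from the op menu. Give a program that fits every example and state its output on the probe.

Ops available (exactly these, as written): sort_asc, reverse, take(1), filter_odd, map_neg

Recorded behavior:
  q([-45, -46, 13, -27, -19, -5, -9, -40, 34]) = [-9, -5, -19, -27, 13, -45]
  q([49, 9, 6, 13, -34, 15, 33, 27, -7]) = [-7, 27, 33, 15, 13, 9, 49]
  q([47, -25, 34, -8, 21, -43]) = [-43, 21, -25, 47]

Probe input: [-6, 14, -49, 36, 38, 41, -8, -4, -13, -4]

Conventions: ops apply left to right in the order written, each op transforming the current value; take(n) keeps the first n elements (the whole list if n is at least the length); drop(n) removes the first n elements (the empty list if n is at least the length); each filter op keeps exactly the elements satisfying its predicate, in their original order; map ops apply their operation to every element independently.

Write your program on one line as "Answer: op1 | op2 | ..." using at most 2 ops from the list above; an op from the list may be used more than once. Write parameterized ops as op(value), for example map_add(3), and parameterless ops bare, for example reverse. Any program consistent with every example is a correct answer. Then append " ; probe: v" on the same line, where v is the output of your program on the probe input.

filter_odd | reverse ; probe: [-13, 41, -49]

Check, running the answer program on each example:
  [-45, -46, 13, -27, -19, -5, -9, -40, 34] -> [-45, 13, -27, -19, -5, -9] -> [-9, -5, -19, -27, 13, -45]
  [49, 9, 6, 13, -34, 15, 33, 27, -7] -> [49, 9, 13, 15, 33, 27, -7] -> [-7, 27, 33, 15, 13, 9, 49]
  [47, -25, 34, -8, 21, -43] -> [47, -25, 21, -43] -> [-43, 21, -25, 47]
  probe: [-6, 14, -49, 36, 38, 41, -8, -4, -13, -4] -> [-49, 41, -13] -> [-13, 41, -49]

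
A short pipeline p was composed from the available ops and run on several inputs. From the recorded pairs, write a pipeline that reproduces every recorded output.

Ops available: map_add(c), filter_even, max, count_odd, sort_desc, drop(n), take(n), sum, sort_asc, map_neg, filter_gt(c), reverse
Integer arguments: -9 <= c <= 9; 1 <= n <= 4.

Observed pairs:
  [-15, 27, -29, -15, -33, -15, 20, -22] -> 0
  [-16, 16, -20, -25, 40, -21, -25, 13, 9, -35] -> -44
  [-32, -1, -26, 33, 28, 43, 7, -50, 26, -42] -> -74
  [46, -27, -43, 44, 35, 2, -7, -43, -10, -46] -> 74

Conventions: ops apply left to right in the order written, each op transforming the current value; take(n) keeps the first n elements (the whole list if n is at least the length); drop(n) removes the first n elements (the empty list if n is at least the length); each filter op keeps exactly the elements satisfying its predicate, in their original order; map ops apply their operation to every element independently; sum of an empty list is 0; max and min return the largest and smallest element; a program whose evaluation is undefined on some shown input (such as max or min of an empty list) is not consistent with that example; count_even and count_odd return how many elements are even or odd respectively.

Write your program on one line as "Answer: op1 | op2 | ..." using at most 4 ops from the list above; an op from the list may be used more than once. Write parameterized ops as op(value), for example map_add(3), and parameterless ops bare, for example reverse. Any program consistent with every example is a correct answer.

take(4) | filter_even | map_add(-8) | sum

Check, running the answer program on each example:
  [-15, 27, -29, -15, -33, -15, 20, -22] -> [-15, 27, -29, -15] -> [] -> [] -> 0
  [-16, 16, -20, -25, 40, -21, -25, 13, 9, -35] -> [-16, 16, -20, -25] -> [-16, 16, -20] -> [-24, 8, -28] -> -44
  [-32, -1, -26, 33, 28, 43, 7, -50, 26, -42] -> [-32, -1, -26, 33] -> [-32, -26] -> [-40, -34] -> -74
  [46, -27, -43, 44, 35, 2, -7, -43, -10, -46] -> [46, -27, -43, 44] -> [46, 44] -> [38, 36] -> 74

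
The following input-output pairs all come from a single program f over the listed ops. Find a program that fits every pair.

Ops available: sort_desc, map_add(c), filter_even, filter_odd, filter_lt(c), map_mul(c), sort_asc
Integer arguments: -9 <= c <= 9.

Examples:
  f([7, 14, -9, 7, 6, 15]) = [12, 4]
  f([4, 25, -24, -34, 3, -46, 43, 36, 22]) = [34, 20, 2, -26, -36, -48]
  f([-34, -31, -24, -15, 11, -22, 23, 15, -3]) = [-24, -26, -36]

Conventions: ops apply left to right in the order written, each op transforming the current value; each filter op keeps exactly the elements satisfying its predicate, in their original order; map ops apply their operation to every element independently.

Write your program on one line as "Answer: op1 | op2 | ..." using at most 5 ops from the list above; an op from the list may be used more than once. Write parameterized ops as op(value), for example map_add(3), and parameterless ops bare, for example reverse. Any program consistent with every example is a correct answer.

filter_even | sort_desc | map_add(-6) | map_add(4)

Check, running the answer program on each example:
  [7, 14, -9, 7, 6, 15] -> [14, 6] -> [14, 6] -> [8, 0] -> [12, 4]
  [4, 25, -24, -34, 3, -46, 43, 36, 22] -> [4, -24, -34, -46, 36, 22] -> [36, 22, 4, -24, -34, -46] -> [30, 16, -2, -30, -40, -52] -> [34, 20, 2, -26, -36, -48]
  [-34, -31, -24, -15, 11, -22, 23, 15, -3] -> [-34, -24, -22] -> [-22, -24, -34] -> [-28, -30, -40] -> [-24, -26, -36]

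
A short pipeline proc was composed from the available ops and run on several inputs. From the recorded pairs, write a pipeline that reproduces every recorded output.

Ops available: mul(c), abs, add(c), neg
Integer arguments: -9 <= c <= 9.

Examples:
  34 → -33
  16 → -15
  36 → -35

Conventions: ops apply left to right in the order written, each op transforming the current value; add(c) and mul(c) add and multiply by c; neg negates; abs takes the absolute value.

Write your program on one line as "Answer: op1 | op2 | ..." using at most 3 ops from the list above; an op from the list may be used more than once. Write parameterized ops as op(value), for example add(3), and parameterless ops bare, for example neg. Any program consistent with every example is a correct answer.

add(3) | neg | add(4)

Check, running the answer program on each example:
  34 -> 37 -> -37 -> -33
  16 -> 19 -> -19 -> -15
  36 -> 39 -> -39 -> -35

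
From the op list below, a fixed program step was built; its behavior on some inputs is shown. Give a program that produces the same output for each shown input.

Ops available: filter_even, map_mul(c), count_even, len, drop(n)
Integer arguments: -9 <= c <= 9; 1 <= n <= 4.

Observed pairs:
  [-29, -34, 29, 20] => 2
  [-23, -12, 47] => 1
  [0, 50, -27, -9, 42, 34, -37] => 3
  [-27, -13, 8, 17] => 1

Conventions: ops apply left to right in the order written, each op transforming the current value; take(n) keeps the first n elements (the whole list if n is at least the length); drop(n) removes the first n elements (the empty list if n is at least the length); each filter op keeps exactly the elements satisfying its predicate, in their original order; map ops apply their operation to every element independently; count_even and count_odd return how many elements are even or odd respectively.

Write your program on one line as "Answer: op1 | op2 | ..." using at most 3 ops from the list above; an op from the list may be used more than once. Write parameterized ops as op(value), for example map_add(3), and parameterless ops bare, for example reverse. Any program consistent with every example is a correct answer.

drop(1) | filter_even | count_even

Check, running the answer program on each example:
  [-29, -34, 29, 20] -> [-34, 29, 20] -> [-34, 20] -> 2
  [-23, -12, 47] -> [-12, 47] -> [-12] -> 1
  [0, 50, -27, -9, 42, 34, -37] -> [50, -27, -9, 42, 34, -37] -> [50, 42, 34] -> 3
  [-27, -13, 8, 17] -> [-13, 8, 17] -> [8] -> 1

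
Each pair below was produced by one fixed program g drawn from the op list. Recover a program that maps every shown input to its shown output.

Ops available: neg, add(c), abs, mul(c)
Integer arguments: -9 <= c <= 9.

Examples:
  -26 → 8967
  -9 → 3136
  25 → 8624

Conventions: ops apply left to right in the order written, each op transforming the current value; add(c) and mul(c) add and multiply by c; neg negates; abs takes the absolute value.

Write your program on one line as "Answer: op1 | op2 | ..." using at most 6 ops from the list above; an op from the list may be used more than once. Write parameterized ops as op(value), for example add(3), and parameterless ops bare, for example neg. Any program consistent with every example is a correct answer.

mul(7) | mul(7) | abs | add(7) | mul(7)

Check, running the answer program on each example:
  -26 -> -182 -> -1274 -> 1274 -> 1281 -> 8967
  -9 -> -63 -> -441 -> 441 -> 448 -> 3136
  25 -> 175 -> 1225 -> 1225 -> 1232 -> 8624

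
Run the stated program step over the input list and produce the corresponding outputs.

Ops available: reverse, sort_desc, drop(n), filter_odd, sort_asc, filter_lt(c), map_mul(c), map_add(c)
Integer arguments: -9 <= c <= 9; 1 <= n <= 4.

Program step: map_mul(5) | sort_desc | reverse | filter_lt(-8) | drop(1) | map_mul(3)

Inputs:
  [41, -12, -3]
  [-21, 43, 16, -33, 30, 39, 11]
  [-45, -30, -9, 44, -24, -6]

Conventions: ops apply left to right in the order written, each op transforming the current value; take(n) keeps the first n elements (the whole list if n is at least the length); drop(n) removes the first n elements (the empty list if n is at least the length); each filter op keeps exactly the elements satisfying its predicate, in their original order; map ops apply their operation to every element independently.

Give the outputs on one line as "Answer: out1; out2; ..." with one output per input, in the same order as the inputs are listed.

Execution, op by op:
  [41, -12, -3] -> [205, -60, -15] -> [205, -15, -60] -> [-60, -15, 205] -> [-60, -15] -> [-15] -> [-45]
  [-21, 43, 16, -33, 30, 39, 11] -> [-105, 215, 80, -165, 150, 195, 55] -> [215, 195, 150, 80, 55, -105, -165] -> [-165, -105, 55, 80, 150, 195, 215] -> [-165, -105] -> [-105] -> [-315]
  [-45, -30, -9, 44, -24, -6] -> [-225, -150, -45, 220, -120, -30] -> [220, -30, -45, -120, -150, -225] -> [-225, -150, -120, -45, -30, 220] -> [-225, -150, -120, -45, -30] -> [-150, -120, -45, -30] -> [-450, -360, -135, -90]

[-45]; [-315]; [-450, -360, -135, -90]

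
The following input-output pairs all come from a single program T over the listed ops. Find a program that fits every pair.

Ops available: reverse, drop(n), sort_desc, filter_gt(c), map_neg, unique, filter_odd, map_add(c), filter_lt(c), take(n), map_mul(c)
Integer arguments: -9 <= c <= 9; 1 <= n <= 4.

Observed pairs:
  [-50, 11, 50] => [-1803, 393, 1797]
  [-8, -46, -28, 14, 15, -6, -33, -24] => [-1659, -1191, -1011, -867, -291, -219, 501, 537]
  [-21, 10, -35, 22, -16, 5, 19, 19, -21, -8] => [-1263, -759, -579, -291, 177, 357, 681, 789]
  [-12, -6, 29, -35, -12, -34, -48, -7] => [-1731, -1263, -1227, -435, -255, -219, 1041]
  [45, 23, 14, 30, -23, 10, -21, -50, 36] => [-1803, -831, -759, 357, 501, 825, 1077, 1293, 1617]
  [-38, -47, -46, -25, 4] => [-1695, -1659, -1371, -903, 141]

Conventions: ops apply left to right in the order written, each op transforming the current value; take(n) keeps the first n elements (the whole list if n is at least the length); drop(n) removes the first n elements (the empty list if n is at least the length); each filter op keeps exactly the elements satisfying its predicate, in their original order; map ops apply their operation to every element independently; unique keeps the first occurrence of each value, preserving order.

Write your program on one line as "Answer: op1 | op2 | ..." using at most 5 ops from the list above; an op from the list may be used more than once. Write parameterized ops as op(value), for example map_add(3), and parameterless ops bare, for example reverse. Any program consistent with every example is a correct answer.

unique | map_mul(-6) | sort_desc | map_mul(-6) | map_add(-3)

Check, running the answer program on each example:
  [-50, 11, 50] -> [-50, 11, 50] -> [300, -66, -300] -> [300, -66, -300] -> [-1800, 396, 1800] -> [-1803, 393, 1797]
  [-8, -46, -28, 14, 15, -6, -33, -24] -> [-8, -46, -28, 14, 15, -6, -33, -24] -> [48, 276, 168, -84, -90, 36, 198, 144] -> [276, 198, 168, 144, 48, 36, -84, -90] -> [-1656, -1188, -1008, -864, -288, -216, 504, 540] -> [-1659, -1191, -1011, -867, -291, -219, 501, 537]
  [-21, 10, -35, 22, -16, 5, 19, 19, -21, -8] -> [-21, 10, -35, 22, -16, 5, 19, -8] -> [126, -60, 210, -132, 96, -30, -114, 48] -> [210, 126, 96, 48, -30, -60, -114, -132] -> [-1260, -756, -576, -288, 180, 360, 684, 792] -> [-1263, -759, -579, -291, 177, 357, 681, 789]
  [-12, -6, 29, -35, -12, -34, -48, -7] -> [-12, -6, 29, -35, -34, -48, -7] -> [72, 36, -174, 210, 204, 288, 42] -> [288, 210, 204, 72, 42, 36, -174] -> [-1728, -1260, -1224, -432, -252, -216, 1044] -> [-1731, -1263, -1227, -435, -255, -219, 1041]
  [45, 23, 14, 30, -23, 10, -21, -50, 36] -> [45, 23, 14, 30, -23, 10, -21, -50, 36] -> [-270, -138, -84, -180, 138, -60, 126, 300, -216] -> [300, 138, 126, -60, -84, -138, -180, -216, -270] -> [-1800, -828, -756, 360, 504, 828, 1080, 1296, 1620] -> [-1803, -831, -759, 357, 501, 825, 1077, 1293, 1617]
  [-38, -47, -46, -25, 4] -> [-38, -47, -46, -25, 4] -> [228, 282, 276, 150, -24] -> [282, 276, 228, 150, -24] -> [-1692, -1656, -1368, -900, 144] -> [-1695, -1659, -1371, -903, 141]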